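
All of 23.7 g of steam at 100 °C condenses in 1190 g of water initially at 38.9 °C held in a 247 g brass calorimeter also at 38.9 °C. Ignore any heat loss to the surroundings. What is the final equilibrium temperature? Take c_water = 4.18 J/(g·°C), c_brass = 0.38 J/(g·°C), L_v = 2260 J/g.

Heat gained plus heat lost sum to zero:
latent heat released on condensation: 23.7×2260 = 53562; condensed water 100 °C→T: 99.07(T − 100); water warms: 1190×4.18×(T − 38.9) = 4974.2(T − 38.9); cup: 93.86(T − 38.9)
5167.1 T = 53562 + 9906.6 + 197148 = 260616
T ≈ 50.44 °C, under the boiling point, so the assumption holds.

T_f ≈ 50.4 °C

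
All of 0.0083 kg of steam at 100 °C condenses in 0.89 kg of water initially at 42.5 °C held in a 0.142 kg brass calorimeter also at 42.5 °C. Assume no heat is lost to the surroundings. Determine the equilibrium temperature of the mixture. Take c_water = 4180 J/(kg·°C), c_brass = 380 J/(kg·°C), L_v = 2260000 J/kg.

Sum of m c ΔT and latent-heat terms is zero:
steam→water at 100 °C releases m L_v = 0.0083×2260000 = 18758; condensate cools 100→T: 0.0083×4180×(T − 100) = 34.69(T − 100); water warms: 0.89×4180×(T − 42.5) = 3720.2(T − 42.5); brass cup: 0.142×380×(T − 42.5) = 53.96(T − 42.5)
3808.9 T = 18758 + 3469.4 + 160402 = 182629
T ≈ 47.95 °C — below 100 °C, confirming all the steam condensed.

T_f ≈ 47.9 °C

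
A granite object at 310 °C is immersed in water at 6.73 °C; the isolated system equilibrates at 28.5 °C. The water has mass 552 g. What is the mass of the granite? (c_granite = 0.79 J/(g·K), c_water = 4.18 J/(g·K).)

Taking heat into each body as positive, Σ m c ΔT = 0:
m·0.79·(28.5 − 310) + 552·4.18·(28.5 − 6.73) = 0
-222.39 m = -50231
m = -50231/-222.39 ≈ 225.9 g

m ≈ 226 g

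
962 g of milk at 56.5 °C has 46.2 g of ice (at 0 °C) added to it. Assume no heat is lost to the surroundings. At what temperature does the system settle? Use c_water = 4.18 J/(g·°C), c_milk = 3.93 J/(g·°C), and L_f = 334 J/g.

T_f ≈ 49.9 °C

Conservation of energy gives ΣQ = 0:
fusion: m_ice L_f = 46.2×334 = 15431; meltwater 0→T: 46.2×4.18×T = 193.12 T; milk cools: 962×3.93×(T − 56.5) = 3780.7(T − 56.5)
3973.8 T = 213607 − 15431 = 198176
T ≈ 49.87 °C (positive, so assuming full melt was valid).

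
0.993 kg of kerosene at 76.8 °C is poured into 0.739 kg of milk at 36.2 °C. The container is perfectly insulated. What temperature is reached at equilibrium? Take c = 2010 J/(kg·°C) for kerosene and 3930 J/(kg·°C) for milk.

Setting the total heat transfer to zero:
0.993*2010*(T − 76.8) + 0.739*3930*(T − 36.2) = 0
1995.9(T − 76.8) + 2904.3(T − 36.2) = 0
4900.2 T = 258422
T = 258422/4900.2 ≈ 52.74 °C

T_f ≈ 52.7 °C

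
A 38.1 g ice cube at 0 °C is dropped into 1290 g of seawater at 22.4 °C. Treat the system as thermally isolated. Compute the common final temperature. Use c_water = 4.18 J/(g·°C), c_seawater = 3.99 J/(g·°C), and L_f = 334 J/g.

T_f ≈ 19.3 °C

Taking heat into each body as positive, Σ m c ΔT = 0:
melt ice: 38.1·334 = 12725
  meltwater 0→T: 38.1·4.18·T = 159.26 T
  seawater: 5147.1(T − 22.4)
5306.4 T = 115295 − 12725 = 102570
T ≈ 19.33 °C — above 0 °C, consistent with complete melting.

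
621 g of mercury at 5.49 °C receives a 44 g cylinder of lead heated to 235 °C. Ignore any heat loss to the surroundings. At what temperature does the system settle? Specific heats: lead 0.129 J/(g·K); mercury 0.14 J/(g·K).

T_f = Σ m_i c_i T_i / Σ m_i c_i:
T_f = (5.676*235 + 86.94*5.49) / (5.676 + 86.94)
    = 1811.2 / 92.62 ≈ 19.56 °C

T_f ≈ 19.6 °C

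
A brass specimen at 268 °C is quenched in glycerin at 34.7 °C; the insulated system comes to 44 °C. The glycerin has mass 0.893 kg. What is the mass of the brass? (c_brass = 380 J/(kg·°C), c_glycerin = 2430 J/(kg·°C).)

|Q_brass| = |Q_glycerin|:
m×380×(268 − 44) = 0.893×2430×(44 − 34.7)
85120 m = 20181  ⇒  m ≈ 0.2371 kg

m ≈ 0.237 kg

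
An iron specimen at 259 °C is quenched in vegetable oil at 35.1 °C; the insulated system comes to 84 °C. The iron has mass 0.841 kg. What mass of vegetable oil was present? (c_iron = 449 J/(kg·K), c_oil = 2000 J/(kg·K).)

m ≈ 0.676 kg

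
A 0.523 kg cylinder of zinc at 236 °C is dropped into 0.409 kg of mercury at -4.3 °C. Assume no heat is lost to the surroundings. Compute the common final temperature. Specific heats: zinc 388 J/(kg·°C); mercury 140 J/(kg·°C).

T_f = Σ m_i c_i T_i / Σ m_i c_i:
T_f = (202.92*236 + 57.26*(-4.3)) / (202.92 + 57.26)
    = 47644 / 260.18 ≈ 183.12 °C

T_f ≈ 183.1 °C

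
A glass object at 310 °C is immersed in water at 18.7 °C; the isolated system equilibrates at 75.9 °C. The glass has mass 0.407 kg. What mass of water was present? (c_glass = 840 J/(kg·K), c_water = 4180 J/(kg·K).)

m ≈ 0.335 kg

|Q_glass| = |Q_water|:
0.407×840×(310 − 75.9) = m×4180×(75.9 − 18.7)
239096 m = 80034  ⇒  m ≈ 0.3347 kg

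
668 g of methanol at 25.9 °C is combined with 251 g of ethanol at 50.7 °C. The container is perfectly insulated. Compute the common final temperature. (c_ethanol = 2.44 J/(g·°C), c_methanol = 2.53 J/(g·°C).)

T_f ≈ 32.5 °C

Let T be the final temperature. ΣQ_i = 0:
251*2.44*(T − 50.7) + 668*2.53*(T − 25.9) = 0
2302.5 T = 74823
T ≈ 32.50 °C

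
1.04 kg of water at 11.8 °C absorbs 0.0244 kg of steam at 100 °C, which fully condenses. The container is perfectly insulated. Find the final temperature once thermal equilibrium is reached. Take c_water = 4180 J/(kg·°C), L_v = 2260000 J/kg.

T_f ≈ 26.2 °C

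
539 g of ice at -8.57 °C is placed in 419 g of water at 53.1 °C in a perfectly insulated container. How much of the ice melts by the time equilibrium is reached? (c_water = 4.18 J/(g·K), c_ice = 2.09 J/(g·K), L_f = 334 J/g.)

m_melted ≈ 250 g

Heat available from the water dropping to 0 °C: 419×4.18×53.1 = 93000 J.
Of that, 539×2.09×8.57 = 9654.2 J goes to bring the ice to 0 °C, leaving 83346 J.
Melting all 539 g of ice would need 539×334 = 180026 J.
That's not enough to melt it all — equilibrium is at 0 °C with ice remaining.
m_melt = 83346 / L_f = 249.5 g.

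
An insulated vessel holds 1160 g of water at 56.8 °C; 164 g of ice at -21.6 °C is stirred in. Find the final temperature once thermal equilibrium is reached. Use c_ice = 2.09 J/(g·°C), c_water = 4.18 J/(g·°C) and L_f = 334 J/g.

Heat gained plus heat lost sum to zero:
ice -21.6→0 °C: 164×2.09×21.6 = 7403.6
  fusion: m_ice L_f = 164×334 = 54776
  meltwater 0→T: 164×4.18×T = 685.52 T
  water: 4848.8(T − 56.8)
5534.3 T = 275412 − 62180 = 213232
T ≈ 38.53 °C (positive, so assuming full melt was valid).

T_f ≈ 38.5 °C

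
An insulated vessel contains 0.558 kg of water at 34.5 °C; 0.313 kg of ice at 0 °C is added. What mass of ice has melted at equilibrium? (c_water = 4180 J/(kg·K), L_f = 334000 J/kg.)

m_melted ≈ 0.241 kg

Heat available from the water dropping to 0 °C: 0.558·4180·34.5 = 80469 J.
To melt every bit of ice: 0.313·334000 = 104542 J.
That's not enough to melt it all — equilibrium is at 0 °C with ice remaining.
m_melt = 80469 / L_f = 0.2409 kg.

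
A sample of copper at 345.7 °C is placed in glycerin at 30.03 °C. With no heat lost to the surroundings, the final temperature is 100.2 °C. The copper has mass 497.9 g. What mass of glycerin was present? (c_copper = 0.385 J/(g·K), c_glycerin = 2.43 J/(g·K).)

m ≈ 276 g

Heat gained plus heat lost sum to zero:
497.9×0.385×(100.2 − 345.7) + m×2.43×(100.2 − 30.03) = 0
170.51 m = 47060
m = 47060/170.51 ≈ 276 g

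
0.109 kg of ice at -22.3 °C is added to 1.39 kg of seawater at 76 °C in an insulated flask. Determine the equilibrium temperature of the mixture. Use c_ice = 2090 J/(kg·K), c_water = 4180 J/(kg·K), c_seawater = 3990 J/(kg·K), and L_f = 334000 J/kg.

T_f ≈ 63.3 °C

Energy conservation, ΣQ = 0:
ice -22.3→0 °C: 0.109·2090·22.3 = 5080.2; latent heat to melt: 0.109·334000 = 36406; meltwater 0→T: 0.109·4180·T = 455.62 T; seawater: 5546.1(T − 76)
6001.7 T = 421504 − 41486 = 380017
T ≈ 63.32 °C (positive, so assuming full melt was valid).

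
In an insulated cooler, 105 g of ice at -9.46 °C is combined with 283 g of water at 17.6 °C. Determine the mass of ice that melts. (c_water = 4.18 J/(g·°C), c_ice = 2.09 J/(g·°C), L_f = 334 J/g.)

m_melted ≈ 56.1 g

Cooling the water to 0 °C releases 283·4.18·17.6 = 20820 J.
Of that, 105·2.09·9.46 = 2076 J goes to bring the ice to 0 °C, leaving 18744 J.
Fully melting the ice requires m_ice L_f = 105·334 = 35070 J.
Since 18744 < 35070 J, not all the ice melts; equilibrium is at 0 °C.
m_melt = 18744 / L_f = 56.12 g.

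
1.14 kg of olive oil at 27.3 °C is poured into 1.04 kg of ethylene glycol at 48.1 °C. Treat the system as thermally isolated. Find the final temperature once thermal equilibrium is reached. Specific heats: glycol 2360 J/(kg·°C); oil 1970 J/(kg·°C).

Energy conservation, ΣQ = 0:
1.04×2360×(T − 48.1) + 1.14×1970×(T − 27.3) = 0
2454.4(T − 48.1) + 2245.8(T − 27.3) = 0
4700.2 T = 179367
T ≈ 38.16 °C

T_f ≈ 38.2 °C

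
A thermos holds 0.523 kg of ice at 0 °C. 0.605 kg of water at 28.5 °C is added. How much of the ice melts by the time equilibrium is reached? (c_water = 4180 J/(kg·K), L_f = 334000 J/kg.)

m_melted ≈ 0.216 kg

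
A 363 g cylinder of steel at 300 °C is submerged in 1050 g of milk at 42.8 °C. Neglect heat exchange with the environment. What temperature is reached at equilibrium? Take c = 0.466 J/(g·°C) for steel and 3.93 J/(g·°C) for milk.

T_f is the heat-capacity-weighted average of the initial temperatures:
T_f = (169.16*300 + 4126.5*42.8) / (169.16 + 4126.5)
    = 227362 / 4295.7 ≈ 52.93 °C

T_f ≈ 52.9 °C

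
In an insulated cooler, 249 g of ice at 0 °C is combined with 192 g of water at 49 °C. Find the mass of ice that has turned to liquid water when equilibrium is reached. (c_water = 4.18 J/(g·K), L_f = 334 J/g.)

m_melted ≈ 118 g

Heat available from the water dropping to 0 °C: 192×4.18×49 = 39325 J.
To melt every bit of ice: 249×334 = 83166 J.
39325 J < 83166 J, so only part of the ice melts and the system sits at 0 °C.
m_melted×334 = 39325  ⇒  m_melted ≈ 117.7 g.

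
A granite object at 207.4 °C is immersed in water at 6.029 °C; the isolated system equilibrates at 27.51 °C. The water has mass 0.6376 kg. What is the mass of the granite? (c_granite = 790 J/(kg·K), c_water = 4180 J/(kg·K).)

Net heat exchanged in the isolated system is zero:
m×790×(27.51 − 207.4) + 0.6376×4180×(27.51 − 6.029) = 0
-142113 m = -57250
m = -57250/-142113 ≈ 0.4029 kg

m ≈ 0.403 kg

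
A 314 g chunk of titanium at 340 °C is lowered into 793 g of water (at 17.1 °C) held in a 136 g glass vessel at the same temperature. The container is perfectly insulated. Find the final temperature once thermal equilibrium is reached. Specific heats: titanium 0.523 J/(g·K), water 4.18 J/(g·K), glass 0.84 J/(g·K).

T_f ≈ 31.9 °C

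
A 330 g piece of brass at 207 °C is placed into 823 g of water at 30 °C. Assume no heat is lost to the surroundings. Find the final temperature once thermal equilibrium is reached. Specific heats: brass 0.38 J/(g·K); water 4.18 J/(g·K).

Heat lost by the brass equals heat gained by the water:
330×0.38×(207 − T) = 823×4.18×(T − 30)
125.4(207 − T) = 3440.1(T − 30)
3565.5 T = 129162  ⇒  T ≈ 36.23 °C

T_f ≈ 36.2 °C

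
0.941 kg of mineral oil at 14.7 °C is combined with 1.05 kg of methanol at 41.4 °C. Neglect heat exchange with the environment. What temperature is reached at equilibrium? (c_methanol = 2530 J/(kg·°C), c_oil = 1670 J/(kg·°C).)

T_f is the heat-capacity-weighted average of the initial temperatures:
T_f = (2656.5×41.4 + 1571.5×14.7) / (2656.5 + 1571.5)
    = 133080 / 4228 ≈ 31.48 °C

T_f ≈ 31.5 °C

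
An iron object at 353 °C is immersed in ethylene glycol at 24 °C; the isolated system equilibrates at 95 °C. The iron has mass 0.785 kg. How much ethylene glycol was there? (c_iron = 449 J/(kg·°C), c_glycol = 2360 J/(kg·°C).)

|Q_iron| = |Q_glycol|:
0.785·449·(353 − 95) = m·2360·(95 − 24)
167560 m = 90936  ⇒  m ≈ 0.5427 kg

m ≈ 0.543 kg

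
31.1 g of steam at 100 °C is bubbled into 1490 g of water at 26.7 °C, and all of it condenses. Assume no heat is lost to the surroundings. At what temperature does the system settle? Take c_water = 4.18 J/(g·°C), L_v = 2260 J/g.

T_f ≈ 39.3 °C

Setting the total heat transfer to zero:
steam→water at 100 °C releases m L_v = 31.1×2260 = 70286; condensate cools 100→T: 31.1×4.18×(T − 100) = 130(T − 100); original water: 6228.2(T − 26.7)
6358.2 T = 70286 + 13000 + 166293 = 249579
T ≈ 39.25 °C — below 100 °C, confirming all the steam condensed.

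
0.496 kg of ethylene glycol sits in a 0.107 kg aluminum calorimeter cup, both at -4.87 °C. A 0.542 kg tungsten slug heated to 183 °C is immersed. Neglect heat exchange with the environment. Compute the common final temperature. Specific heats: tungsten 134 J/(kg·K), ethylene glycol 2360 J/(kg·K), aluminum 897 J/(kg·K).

Heat gained plus heat lost sum to zero:
0.542×134×(T − 183) + 0.496×2360×(T − (-4.87)) + 0.107×897×(T − (-4.87)) = 0
72.63(T − 183) + 1170.6(T − (-4.87)) + 95.98(T − (-4.87)) = 0
(72.63 + 1170.6 + 95.98) T = 72.63×183 + 1170.6×(-4.87) + 95.98×(-4.87)
T = 7122.9 / 1339.2 = 5.32 °C

T_f ≈ 5.3 °C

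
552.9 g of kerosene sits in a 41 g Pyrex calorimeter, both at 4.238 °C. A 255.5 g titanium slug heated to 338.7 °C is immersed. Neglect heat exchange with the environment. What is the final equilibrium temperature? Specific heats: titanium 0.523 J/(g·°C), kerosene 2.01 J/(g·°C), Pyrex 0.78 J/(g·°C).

T_f ≈ 39.2 °C

Net heat exchanged in the isolated system is zero:
255.5*0.523*(T − 338.7) + 552.9*2.01*(T − 4.238) + 41*0.78*(T − 4.238) = 0
133.63(T − 338.7) + 1111.3(T − 4.238) + 31.98(T − 4.238) = 0
1276.9 T = 50105
T = 50105/1276.9 ≈ 39.24 °C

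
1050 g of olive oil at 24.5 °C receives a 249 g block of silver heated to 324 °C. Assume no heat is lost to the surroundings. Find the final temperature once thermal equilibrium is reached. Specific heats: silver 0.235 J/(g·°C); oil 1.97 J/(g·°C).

T_f ≈ 32.7 °C

Taking heat into each body as positive, Σ m c ΔT = 0:
249*0.235*(T − 324) + 1050*1.97*(T − 24.5) = 0
2127 T = 69637
T = 69637/2127 ≈ 32.74 °C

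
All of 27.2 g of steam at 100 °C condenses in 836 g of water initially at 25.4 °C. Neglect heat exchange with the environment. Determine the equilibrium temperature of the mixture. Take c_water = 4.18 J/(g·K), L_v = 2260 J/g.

T_f ≈ 44.8 °C

Heat gained plus heat lost sum to zero:
steam→water at 100 °C releases m L_v = 27.2×2260 = 61472
  condensed water 100 °C→T: 113.7(T − 100)
  water warms: 836×4.18×(T − 25.4) = 3494.5(T − 25.4)
3608.2 T = 61472 + 11370 + 88760 = 161601
T ≈ 44.79 °C, under the boiling point, so the assumption holds.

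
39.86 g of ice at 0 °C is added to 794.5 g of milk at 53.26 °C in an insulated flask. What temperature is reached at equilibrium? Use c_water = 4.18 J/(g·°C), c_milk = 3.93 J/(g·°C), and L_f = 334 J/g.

T_f ≈ 46.5 °C

Conservation of energy gives ΣQ = 0:
latent heat to melt: 39.86×334 = 13313; meltwater 0→T: 39.86×4.18×T = 166.61 T; milk cools: 794.5×3.93×(T − 53.26) = 3122.4(T − 53.26)
3289 T = 166298 − 13313 = 152985
T ≈ 46.51 °C. Since T > 0 °C, the all-ice-melts assumption holds.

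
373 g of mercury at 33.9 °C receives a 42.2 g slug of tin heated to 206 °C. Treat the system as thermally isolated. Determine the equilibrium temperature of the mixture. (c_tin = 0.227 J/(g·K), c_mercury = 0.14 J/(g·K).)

T_f ≈ 60.6 °C

T_f is the heat-capacity-weighted average of the initial temperatures:
T_f = (9.579×206 + 52.22×33.9) / (9.579 + 52.22)
    = 3743.6 / 61.8 ≈ 60.58 °C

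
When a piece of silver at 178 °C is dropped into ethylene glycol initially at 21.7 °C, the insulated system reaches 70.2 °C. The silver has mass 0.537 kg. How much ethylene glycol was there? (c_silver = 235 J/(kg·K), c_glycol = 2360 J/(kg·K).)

Heat lost by the silver = heat gained by the glycol:
0.537·235·(178 − 70.2) = m·2360·(70.2 − 21.7)
114460 m = 13604  ⇒  m ≈ 0.1189 kg

m ≈ 0.119 kg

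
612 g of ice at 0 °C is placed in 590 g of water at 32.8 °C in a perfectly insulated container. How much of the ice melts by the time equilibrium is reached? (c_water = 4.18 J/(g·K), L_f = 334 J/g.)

Water can give up m c ΔT = 590·4.18·32.8 = 80891 J before reaching 0 °C.
Melting all 612 g of ice would need 612·334 = 204408 J.
Since 80891 < 204408 J, not all the ice melts; equilibrium is at 0 °C.
Mass melted = 80891/334 ≈ 242.2 g.

m_melted ≈ 242 g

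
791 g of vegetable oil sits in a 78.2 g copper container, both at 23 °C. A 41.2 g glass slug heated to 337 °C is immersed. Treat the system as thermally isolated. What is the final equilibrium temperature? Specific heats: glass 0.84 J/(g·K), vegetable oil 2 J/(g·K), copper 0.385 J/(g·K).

T_f ≈ 29.6 °C

Energy conservation, ΣQ = 0:
41.2*0.84*(T − 337) + 791*2*(T − 23) + 78.2*0.385*(T − 23) = 0
34.61(T − 337) + 1582(T − 23) + 30.11(T − 23) = 0
1646.7 T = 48741
T ≈ 29.60 °C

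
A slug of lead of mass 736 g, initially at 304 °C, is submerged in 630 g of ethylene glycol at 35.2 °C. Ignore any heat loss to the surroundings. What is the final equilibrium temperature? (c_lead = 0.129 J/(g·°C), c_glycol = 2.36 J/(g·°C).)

T_f ≈ 51.3 °C

Setting the total heat transfer to zero:
736×0.129×(T − 304) + 630×2.36×(T − 35.2) = 0
94.94(T − 304) + 1486.8(T − 35.2) = 0
(94.94 + 1486.8) T = 94.94×304 + 1486.8×35.2
T ≈ 51.33 °C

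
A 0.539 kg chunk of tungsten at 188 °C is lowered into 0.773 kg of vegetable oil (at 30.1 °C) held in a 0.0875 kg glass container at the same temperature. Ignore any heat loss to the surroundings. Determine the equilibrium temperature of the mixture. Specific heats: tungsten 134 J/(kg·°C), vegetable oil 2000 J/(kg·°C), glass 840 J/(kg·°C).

With ΣQ=0 the equilibrium temperature is the m·c-weighted mean:
T_f = (72.23×188 + 1546×30.1 + 73.5×30.1) / (72.23 + 1546 + 73.5)
    = 62325 / 1691.7 ≈ 36.84 °C

T_f ≈ 36.8 °C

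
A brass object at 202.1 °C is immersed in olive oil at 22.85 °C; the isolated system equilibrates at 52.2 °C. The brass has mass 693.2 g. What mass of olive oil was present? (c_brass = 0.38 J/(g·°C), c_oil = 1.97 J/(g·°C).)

m ≈ 683 g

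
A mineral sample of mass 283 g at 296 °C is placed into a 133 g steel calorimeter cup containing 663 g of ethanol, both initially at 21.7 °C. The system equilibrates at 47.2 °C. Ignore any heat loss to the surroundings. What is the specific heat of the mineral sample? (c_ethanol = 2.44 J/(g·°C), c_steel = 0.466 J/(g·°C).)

c ≈ 0.608 J/(g·°C)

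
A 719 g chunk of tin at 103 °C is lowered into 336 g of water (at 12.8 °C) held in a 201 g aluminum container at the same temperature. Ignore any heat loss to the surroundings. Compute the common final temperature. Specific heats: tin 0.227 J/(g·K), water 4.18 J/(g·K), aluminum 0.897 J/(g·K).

T_f ≈ 21.2 °C

T_f is the heat-capacity-weighted average of the initial temperatures:
T_f = (163.21·103 + 1404.5·12.8 + 180.3·12.8) / (163.21 + 1404.5 + 180.3)
    = 37096 / 1748 ≈ 21.22 °C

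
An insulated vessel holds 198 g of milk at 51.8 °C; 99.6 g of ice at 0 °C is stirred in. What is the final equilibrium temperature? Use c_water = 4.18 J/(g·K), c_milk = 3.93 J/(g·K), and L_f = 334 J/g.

T_f ≈ 5.9 °C

Taking heat into each body as positive, Σ m c ΔT = 0:
latent heat to melt: 99.6·334 = 33266; warm the meltwater: 416.33 T; milk: 778.14(T − 51.8)
1194.5 T = 40308 − 33266 = 7041.3
T ≈ 5.89 °C. Since T > 0 °C, the all-ice-melts assumption holds.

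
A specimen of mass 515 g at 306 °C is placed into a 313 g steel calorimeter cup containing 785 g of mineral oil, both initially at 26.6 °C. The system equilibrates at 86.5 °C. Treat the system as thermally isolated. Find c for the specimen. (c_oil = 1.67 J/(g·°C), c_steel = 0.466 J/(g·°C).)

Net heat exchanged in the isolated system is zero:
515×c×(86.5 − 306) + 785×1.67×(86.5 − 26.6) + 313×0.466×(86.5 − 26.6) = 0
-113042 c = -87263
c = -87263/-113042 ≈ 0.7719 J/(g·°C)

c ≈ 0.772 J/(g·°C)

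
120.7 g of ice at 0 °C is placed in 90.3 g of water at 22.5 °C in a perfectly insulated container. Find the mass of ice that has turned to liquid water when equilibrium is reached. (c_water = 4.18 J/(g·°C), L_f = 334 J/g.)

Cooling the water to 0 °C releases 90.3·4.18·22.5 = 8492.7 J.
Melting all 120.7 g of ice would need 120.7·334 = 40314 J.
Since 8492.7 < 40314 J, not all the ice melts; equilibrium is at 0 °C.
m_melt = 8492.7 / L_f = 25.43 g.

m_melted ≈ 25.4 g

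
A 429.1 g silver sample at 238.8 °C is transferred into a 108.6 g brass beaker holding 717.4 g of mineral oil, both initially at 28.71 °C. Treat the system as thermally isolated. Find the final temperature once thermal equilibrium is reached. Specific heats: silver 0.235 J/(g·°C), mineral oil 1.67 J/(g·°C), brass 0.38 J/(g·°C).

Setting the total heat transfer to zero:
429.1×0.235×(T − 238.8) + 717.4×1.67×(T − 28.71) + 108.6×0.38×(T − 28.71) = 0
100.84(T − 238.8) + 1198.1(T − 28.71) + 41.27(T − 28.71) = 0
1340.2 T = 59661
T ≈ 44.52 °C

T_f ≈ 44.5 °C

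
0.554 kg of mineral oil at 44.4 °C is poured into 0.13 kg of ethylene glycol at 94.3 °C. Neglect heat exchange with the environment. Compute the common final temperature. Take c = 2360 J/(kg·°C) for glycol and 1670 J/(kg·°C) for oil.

T_f ≈ 56.8 °C

T_f is the heat-capacity-weighted average of the initial temperatures:
T_f = (306.8×94.3 + 925.18×44.4) / (306.8 + 925.18)
    = 70009 / 1232 ≈ 56.83 °C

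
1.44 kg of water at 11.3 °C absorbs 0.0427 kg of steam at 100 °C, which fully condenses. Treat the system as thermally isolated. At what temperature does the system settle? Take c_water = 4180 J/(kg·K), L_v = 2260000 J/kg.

T_f ≈ 29.4 °C

Taking heat into each body as positive, Σ m c ΔT = 0:
steam→water at 100 °C releases m L_v = 0.0427×2260000 = 96502; condensed water 100 °C→T: 178.49(T − 100); original water: 6019.2(T − 11.3)
6197.7 T = 96502 + 17849 + 68017 = 182368
T ≈ 29.43 °C (< 100 °C, so full condensation is consistent).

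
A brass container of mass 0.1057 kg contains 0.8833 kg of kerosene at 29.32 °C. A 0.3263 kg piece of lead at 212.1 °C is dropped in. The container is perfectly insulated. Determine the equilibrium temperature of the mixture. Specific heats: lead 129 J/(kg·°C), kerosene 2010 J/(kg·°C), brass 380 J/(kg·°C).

T_f ≈ 33.5 °C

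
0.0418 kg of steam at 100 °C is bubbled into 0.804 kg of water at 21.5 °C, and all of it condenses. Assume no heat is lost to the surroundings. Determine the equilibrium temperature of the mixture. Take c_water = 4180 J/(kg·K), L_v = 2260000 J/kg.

Taking heat into each body as positive, Σ m c ΔT = 0:
condense steam: −0.0418×2260000 = −94468; condensate cools 100→T: 0.0418×4180×(T − 100) = 174.72(T − 100); original water: 3360.7(T − 21.5)
3535.4 T = 94468 + 17472 + 72255 = 184196
T ≈ 52.10 °C — below 100 °C, confirming all the steam condensed.

T_f ≈ 52.1 °C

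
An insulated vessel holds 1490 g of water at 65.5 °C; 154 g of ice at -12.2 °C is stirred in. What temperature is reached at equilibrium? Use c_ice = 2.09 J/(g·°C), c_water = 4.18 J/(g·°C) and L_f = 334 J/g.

T_f ≈ 51.3 °C

Heat gained plus heat lost sum to zero:
warm ice to 0 °C: 154×2.09×(0 − (-12.2)) = 3926.7; latent heat to melt: 154×334 = 51436; warm the meltwater: 643.72 T; water cools: 1490×4.18×(T − 65.5) = 6228.2(T − 65.5)
6871.9 T = 407947 − 55363 = 352584
T ≈ 51.31 °C. Since T > 0 °C, the all-ice-melts assumption holds.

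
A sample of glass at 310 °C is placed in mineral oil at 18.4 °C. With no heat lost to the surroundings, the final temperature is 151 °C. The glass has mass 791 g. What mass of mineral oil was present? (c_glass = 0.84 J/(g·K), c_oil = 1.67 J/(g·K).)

Conservation of energy gives ΣQ = 0:
791×0.84×(151 − 310) + m×1.67×(151 − 18.4) = 0
221.44 m = 105646
m = 105646/221.44 ≈ 477.1 g

m ≈ 477 g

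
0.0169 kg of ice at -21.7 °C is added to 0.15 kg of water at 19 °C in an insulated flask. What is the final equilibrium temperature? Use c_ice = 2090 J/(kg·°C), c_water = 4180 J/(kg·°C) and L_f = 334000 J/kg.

T_f ≈ 7.9 °C

Taking heat into each body as positive, Σ m c ΔT = 0:
warm ice to 0 °C: 0.0169·2090·(0 − (-21.7)) = 766.47
  fusion: m_ice L_f = 0.0169·334000 = 5644.6
  warm the meltwater: 70.64 T
  water: 627(T − 19)
697.64 T = 11913 − 6411.1 = 5501.9
T ≈ 7.89 °C (positive, so assuming full melt was valid).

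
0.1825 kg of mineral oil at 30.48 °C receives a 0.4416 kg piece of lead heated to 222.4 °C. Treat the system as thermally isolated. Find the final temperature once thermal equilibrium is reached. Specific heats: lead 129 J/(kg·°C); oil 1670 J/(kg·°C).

T_f ≈ 60.7 °C

T_f = Σ m_i c_i T_i / Σ m_i c_i:
T_f = (56.97×222.4 + 304.77×30.48) / (56.97 + 304.77)
    = 21959 / 361.74 ≈ 60.70 °C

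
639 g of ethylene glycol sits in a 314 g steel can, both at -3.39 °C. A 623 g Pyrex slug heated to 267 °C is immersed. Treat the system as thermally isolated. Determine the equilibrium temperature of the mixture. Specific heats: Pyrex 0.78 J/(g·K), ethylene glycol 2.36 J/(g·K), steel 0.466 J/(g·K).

T_f ≈ 58.0 °C

Heat gained plus heat lost sum to zero:
623·0.78·(T − 267) + 639·2.36·(T − (-3.39)) + 314·0.466·(T − (-3.39)) = 0
485.94(T − 267) + 1508(T − (-3.39)) + 146.32(T − (-3.39)) = 0
(485.94 + 1508 + 146.32) T = 485.94·267 + 1508·(-3.39) + 146.32·(-3.39)
T = 124138 / 2140.3 = 58 °C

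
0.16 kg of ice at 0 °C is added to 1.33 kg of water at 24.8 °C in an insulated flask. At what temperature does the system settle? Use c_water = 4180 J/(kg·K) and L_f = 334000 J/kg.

Let T be the final temperature. ΣQ_i = 0:
latent heat to melt: 0.16×334000 = 53440
  warm the meltwater: 668.8 T
  water cools: 1.33×4180×(T − 24.8) = 5559.4(T − 24.8)
6228.2 T = 137873 − 53440 = 84433
T ≈ 13.56 °C (positive, so assuming full melt was valid).

T_f ≈ 13.6 °C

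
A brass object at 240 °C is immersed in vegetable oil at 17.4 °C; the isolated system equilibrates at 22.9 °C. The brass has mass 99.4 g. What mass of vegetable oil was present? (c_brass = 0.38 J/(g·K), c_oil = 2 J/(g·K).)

m ≈ 745 g

Heat lost by the brass = heat gained by the oil:
99.4×0.38×(240 − 22.9) = m×2×(22.9 − 17.4)
11 m = 8200.3  ⇒  m ≈ 745.5 g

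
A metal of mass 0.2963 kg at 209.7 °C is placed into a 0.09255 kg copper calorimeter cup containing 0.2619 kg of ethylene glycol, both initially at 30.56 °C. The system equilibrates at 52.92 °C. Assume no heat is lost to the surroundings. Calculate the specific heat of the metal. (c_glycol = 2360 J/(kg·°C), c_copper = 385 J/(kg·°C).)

c ≈ 315 J/(kg·°C)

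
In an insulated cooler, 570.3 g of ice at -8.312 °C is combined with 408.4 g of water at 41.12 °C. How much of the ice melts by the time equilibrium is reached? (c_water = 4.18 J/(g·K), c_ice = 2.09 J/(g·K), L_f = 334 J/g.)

Cooling the water to 0 °C releases 408.4·4.18·41.12 = 70196 J.
Warming the ice to 0 °C takes 570.3·2.09·8.312 = 9907.3 J, leaving 60289 J for melting.
To melt every bit of ice: 570.3·334 = 190480 J.
Since 60289 < 190480 J, not all the ice melts; equilibrium is at 0 °C.
Mass melted = 60289/334 ≈ 180.5 g.

m_melted ≈ 181 g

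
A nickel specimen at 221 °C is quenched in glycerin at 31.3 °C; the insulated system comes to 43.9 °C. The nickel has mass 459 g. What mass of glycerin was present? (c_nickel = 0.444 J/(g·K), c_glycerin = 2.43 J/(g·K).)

m ≈ 1180 g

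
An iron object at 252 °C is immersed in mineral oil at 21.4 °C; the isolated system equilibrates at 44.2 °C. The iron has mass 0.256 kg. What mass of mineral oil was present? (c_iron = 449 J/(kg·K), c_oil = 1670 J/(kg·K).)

Taking heat into each body as positive, Σ m c ΔT = 0:
0.256·449·(44.2 − 252) + m·1670·(44.2 − 21.4) = 0
38076 m = 23885
m = 23885/38076 ≈ 0.6273 kg

m ≈ 0.627 kg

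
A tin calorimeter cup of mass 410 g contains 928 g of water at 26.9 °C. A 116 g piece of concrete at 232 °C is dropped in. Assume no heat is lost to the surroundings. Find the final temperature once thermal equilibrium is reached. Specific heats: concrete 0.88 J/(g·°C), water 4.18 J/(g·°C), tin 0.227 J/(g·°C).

T_f ≈ 32.0 °C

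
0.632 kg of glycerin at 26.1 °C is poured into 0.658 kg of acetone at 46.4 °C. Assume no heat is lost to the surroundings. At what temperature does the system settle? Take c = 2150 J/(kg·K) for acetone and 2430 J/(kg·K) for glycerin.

Setting the total heat transfer to zero:
0.658×2150×(T − 46.4) + 0.632×2430×(T − 26.1) = 0
1414.7(T − 46.4) + 1535.8(T − 26.1) = 0
(1414.7 + 1535.8) T = 1414.7×46.4 + 1535.8×26.1
T = 105725 / 2950.5 = 35.8 °C

T_f ≈ 35.8 °C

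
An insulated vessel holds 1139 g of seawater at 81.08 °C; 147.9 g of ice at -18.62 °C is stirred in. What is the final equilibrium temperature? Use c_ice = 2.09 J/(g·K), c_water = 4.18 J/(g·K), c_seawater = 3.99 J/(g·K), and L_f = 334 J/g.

T_f ≈ 60.7 °C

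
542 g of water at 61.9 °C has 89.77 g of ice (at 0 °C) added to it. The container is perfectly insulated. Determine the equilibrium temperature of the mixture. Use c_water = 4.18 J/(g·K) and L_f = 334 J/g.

Conservation of energy gives ΣQ = 0:
fusion: m_ice L_f = 89.77·334 = 29983
  warm the meltwater: 375.24 T
  water cools: 542·4.18·(T − 61.9) = 2265.6(T − 61.9)
2640.8 T = 140238 − 29983 = 110255
T ≈ 41.75 °C (positive, so assuming full melt was valid).

T_f ≈ 41.8 °C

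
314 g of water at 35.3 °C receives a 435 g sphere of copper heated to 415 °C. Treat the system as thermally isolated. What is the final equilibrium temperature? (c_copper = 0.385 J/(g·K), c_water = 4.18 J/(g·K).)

Conservation of energy gives ΣQ = 0:
435·0.385·(T − 415) + 314·4.18·(T − 35.3) = 0
(167.47 + 1312.5) T = 167.47·415 + 1312.5·35.3
T = 115834/1480 ≈ 78.27 °C

T_f ≈ 78.3 °C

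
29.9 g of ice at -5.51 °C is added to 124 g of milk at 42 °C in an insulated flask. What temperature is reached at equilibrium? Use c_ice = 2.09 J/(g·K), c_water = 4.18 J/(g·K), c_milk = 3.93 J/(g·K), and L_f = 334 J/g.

T_f ≈ 16.6 °C

Let T be the final temperature. ΣQ_i = 0:
warm ice to 0 °C: 29.9·2.09·(0 − (-5.51)) = 344.33; latent heat to melt: 29.9·334 = 9986.6; warm the meltwater: 124.98 T; milk: 487.32(T − 42)
612.3 T = 20467 − 10331 = 10137
T ≈ 16.55 °C (positive, so assuming full melt was valid).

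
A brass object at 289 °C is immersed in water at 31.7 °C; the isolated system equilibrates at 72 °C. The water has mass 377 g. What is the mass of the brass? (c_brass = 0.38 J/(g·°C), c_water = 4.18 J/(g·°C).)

m ≈ 770 g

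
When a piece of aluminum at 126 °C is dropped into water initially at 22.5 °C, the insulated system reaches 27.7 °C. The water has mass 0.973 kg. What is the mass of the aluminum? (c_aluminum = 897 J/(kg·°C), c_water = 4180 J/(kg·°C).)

|Q_aluminum| = |Q_water|:
m·897·(126 − 27.7) = 0.973·4180·(27.7 − 22.5)
88175 m = 21149  ⇒  m ≈ 0.2399 kg

m ≈ 0.24 kg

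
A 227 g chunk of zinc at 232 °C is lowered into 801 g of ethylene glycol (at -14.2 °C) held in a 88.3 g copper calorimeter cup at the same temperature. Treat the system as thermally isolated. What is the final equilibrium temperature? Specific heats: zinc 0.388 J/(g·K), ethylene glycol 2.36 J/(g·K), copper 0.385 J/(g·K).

T_f ≈ -3.4 °C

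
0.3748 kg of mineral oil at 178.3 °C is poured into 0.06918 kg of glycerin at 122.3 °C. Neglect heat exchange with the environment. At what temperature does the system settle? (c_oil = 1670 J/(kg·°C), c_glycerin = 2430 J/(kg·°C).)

T_f ≈ 166.4 °C

|Q_oil| = |Q_glycerin|:
0.3748*1670*(178.3 − T) = 0.06918*2430*(T − 122.3)
625.92(178.3 − T) = 168.11(T − 122.3)
794.02 T = 132160  ⇒  T ≈ 166.44 °C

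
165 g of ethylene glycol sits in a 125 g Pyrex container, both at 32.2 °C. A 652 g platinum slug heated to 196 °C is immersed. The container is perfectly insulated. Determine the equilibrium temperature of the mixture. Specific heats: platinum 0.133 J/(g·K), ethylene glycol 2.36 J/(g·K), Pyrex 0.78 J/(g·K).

T_f ≈ 57.0 °C

Net heat exchanged in the isolated system is zero:
652×0.133×(T − 196) + 165×2.36×(T − 32.2) + 125×0.78×(T − 32.2) = 0
86.72(T − 196) + 389.4(T − 32.2) + 97.5(T − 32.2) = 0
(86.72 + 389.4 + 97.5) T = 86.72×196 + 389.4×32.2 + 97.5×32.2
T ≈ 56.96 °C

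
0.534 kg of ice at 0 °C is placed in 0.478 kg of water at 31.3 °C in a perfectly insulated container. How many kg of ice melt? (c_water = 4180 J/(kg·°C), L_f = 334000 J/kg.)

Water can give up m c ΔT = 0.478×4180×31.3 = 62539 J before reaching 0 °C.
Fully melting the ice requires m_ice L_f = 0.534×334000 = 178356 J.
Since 62539 < 178356 J, not all the ice melts; equilibrium is at 0 °C.
m_melt = 62539 / L_f = 0.1872 kg.

m_melted ≈ 0.187 kg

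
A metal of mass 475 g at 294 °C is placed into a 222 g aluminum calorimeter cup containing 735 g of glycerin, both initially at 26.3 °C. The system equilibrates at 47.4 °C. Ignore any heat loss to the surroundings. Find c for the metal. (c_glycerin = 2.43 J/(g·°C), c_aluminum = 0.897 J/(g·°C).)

c ≈ 0.358 J/(g·°C)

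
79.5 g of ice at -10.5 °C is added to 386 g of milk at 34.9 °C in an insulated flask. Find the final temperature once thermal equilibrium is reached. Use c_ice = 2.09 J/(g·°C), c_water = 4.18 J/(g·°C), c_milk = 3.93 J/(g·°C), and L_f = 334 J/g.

T_f ≈ 13.3 °C

Energy balance with sensible and latent terms:
ice -10.5→0 °C: 79.5·2.09·10.5 = 1744.6
  melt ice: 79.5·334 = 26553
  meltwater 0→T: 79.5·4.18·T = 332.31 T
  milk: 1517(T − 34.9)
1849.3 T = 52943 − 28298 = 24645
T ≈ 13.33 °C. Since T > 0 °C, the all-ice-melts assumption holds.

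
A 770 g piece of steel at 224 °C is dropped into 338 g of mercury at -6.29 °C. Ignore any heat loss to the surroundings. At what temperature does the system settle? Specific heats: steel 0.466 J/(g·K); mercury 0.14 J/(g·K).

T_f ≈ 197.2 °C

Let T be the final temperature. ΣQ_i = 0:
770×0.466×(T − 224) + 338×0.14×(T − (-6.29)) = 0
406.14 T = 80078
T = 80078 / 406.14 = 197 °C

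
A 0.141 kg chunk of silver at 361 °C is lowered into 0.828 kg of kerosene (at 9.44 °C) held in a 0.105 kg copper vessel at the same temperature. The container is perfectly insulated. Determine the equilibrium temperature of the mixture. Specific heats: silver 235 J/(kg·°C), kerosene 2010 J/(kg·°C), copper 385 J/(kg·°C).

T_f ≈ 16.1 °C

Energy conservation, ΣQ = 0:
0.141*235*(T − 361) + 0.828*2010*(T − 9.44) + 0.105*385*(T − 9.44) = 0
1737.8 T = 28054
T ≈ 16.14 °C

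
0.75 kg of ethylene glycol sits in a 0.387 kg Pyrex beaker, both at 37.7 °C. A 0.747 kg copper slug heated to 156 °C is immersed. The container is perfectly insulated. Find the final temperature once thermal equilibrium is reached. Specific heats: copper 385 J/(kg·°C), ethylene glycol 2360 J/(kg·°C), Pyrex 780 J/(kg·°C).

Let T be the final temperature. ΣQ_i = 0:
0.747*385*(T − 156) + 0.75*2360*(T − 37.7) + 0.387*780*(T − 37.7) = 0
2359.5 T = 122974
T = 122974 / 2359.5 = 52.1 °C

T_f ≈ 52.1 °C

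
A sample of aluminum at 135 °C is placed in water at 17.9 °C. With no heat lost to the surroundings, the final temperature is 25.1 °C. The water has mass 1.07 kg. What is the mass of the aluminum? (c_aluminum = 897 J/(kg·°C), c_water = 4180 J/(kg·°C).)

|Q_aluminum| = |Q_water|:
m·897·(135 − 25.1) = 1.07·4180·(25.1 − 17.9)
98580 m = 32203  ⇒  m ≈ 0.3267 kg

m ≈ 0.327 kg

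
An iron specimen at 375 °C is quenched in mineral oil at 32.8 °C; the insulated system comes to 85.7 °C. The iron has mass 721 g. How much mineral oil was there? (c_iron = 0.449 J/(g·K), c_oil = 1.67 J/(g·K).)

Heat lost by the iron = heat gained by the oil:
721×0.449×(375 − 85.7) = m×1.67×(85.7 − 32.8)
88.34 m = 93655  ⇒  m ≈ 1060 g

m ≈ 1060 g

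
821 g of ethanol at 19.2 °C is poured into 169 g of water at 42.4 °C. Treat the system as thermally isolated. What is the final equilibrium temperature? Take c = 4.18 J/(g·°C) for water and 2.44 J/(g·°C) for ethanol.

T_f ≈ 25.2 °C

Heat gained plus heat lost sum to zero:
169×4.18×(T − 42.4) + 821×2.44×(T − 19.2) = 0
706.42(T − 42.4) + 2003.2(T − 19.2) = 0
(706.42 + 2003.2) T = 706.42×42.4 + 2003.2×19.2
T ≈ 25.25 °C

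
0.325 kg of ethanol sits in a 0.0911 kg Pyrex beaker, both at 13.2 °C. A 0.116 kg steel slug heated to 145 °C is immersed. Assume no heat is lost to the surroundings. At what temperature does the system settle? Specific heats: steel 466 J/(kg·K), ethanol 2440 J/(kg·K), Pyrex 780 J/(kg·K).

T_f is the heat-capacity-weighted average of the initial temperatures:
T_f = (54.06*145 + 793*13.2 + 71.06*13.2) / (54.06 + 793 + 71.06)
    = 19244 / 918.11 ≈ 20.96 °C

T_f ≈ 21.0 °C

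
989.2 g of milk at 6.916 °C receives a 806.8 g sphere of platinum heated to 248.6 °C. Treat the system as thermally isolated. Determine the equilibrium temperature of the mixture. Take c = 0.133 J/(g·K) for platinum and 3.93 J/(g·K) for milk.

T_f ≈ 13.4 °C

|Q_platinum| = |Q_milk|:
806.8×0.133×(248.6 − T) = 989.2×3.93×(T − 6.916)
107.3(248.6 − T) = 3887.6(T − 6.916)
3994.9 T = 53562  ⇒  T ≈ 13.41 °C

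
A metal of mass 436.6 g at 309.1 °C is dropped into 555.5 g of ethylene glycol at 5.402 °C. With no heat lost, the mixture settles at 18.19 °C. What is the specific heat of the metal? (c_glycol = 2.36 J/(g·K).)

c ≈ 0.132 J/(g·K)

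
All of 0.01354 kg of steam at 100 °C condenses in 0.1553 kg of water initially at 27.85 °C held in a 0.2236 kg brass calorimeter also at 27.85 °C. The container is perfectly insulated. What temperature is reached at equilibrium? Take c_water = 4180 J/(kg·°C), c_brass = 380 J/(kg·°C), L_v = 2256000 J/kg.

Let T be the final temperature. ΣQ_i = 0:
condense steam: −0.01354×2256000 = −30546; condensate cools 100→T: 0.01354×4180×(T − 100) = 56.6(T − 100); water warms: 0.1553×4180×(T − 27.85) = 649.15(T − 27.85); brass cup: 0.2236×380×(T − 27.85) = 84.97(T − 27.85)
790.72 T = 30546 + 5659.7 + 20445 = 56651
T ≈ 71.65 °C (< 100 °C, so full condensation is consistent).

T_f ≈ 71.6 °C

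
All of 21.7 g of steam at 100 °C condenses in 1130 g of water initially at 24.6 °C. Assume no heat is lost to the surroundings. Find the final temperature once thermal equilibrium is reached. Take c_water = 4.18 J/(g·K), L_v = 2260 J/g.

T_f ≈ 36.2 °C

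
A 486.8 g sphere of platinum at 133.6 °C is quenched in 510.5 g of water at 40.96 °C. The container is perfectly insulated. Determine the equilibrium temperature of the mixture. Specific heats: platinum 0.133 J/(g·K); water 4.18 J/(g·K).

T_f ≈ 43.7 °C

Net heat exchanged in the isolated system is zero:
486.8×0.133×(T − 133.6) + 510.5×4.18×(T − 40.96) = 0
64.74(T − 133.6) + 2133.9(T − 40.96) = 0
2198.6 T = 96054
T ≈ 43.69 °C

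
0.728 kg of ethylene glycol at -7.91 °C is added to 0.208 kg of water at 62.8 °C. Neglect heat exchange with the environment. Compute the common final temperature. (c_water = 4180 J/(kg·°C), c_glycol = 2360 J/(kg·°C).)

Taking heat into each body as positive, Σ m c ΔT = 0:
0.208×4180×(T − 62.8) + 0.728×2360×(T − (-7.91)) = 0
869.44(T − 62.8) + 1718.1(T − (-7.91)) = 0
(869.44 + 1718.1) T = 869.44×62.8 + 1718.1×(-7.91)
T ≈ 15.85 °C

T_f ≈ 15.8 °C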